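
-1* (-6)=6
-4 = -4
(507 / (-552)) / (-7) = 169 / 1288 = 0.13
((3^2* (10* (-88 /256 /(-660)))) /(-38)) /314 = -3 /763648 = -0.00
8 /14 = 4 /7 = 0.57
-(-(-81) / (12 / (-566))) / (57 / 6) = 7641 / 19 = 402.16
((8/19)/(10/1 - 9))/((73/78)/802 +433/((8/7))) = 1000896/900637145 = 0.00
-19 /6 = -3.17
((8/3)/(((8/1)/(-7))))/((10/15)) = -7/2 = -3.50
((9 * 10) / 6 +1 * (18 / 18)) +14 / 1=30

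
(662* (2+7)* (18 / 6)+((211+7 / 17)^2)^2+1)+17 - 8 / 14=1167923025926312 / 584647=1997655039.58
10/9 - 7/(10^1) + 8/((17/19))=14309/1530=9.35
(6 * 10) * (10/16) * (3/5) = 45/2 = 22.50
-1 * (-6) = 6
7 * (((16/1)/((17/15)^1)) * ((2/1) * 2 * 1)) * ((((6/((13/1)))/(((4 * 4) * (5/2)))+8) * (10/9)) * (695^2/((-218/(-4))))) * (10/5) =62373033.56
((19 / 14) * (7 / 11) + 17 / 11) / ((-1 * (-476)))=53 / 10472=0.01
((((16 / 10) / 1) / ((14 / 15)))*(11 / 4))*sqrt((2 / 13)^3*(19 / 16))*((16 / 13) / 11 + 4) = 126*sqrt(494) / 2197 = 1.27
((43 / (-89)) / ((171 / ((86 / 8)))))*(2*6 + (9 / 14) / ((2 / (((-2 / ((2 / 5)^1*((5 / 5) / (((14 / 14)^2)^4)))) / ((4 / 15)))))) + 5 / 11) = -14642231 / 74999232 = -0.20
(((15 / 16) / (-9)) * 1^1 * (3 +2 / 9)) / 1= -145 / 432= -0.34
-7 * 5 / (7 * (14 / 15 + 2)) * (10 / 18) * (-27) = 1125 / 44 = 25.57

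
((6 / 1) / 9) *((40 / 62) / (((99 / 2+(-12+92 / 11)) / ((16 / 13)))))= 14080 / 1219881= 0.01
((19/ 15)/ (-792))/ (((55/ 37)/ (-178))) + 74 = 74.19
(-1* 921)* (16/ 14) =-7368/ 7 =-1052.57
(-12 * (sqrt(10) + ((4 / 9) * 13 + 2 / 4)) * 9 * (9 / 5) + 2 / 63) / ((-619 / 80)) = 15552 * sqrt(10) / 619 + 6150656 / 38997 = 237.17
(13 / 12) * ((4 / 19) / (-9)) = -13 / 513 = -0.03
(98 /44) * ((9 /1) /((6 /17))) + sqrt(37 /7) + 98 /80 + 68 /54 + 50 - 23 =sqrt(259) /7 + 1025003 /11880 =88.58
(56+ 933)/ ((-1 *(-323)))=989/ 323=3.06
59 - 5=54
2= 2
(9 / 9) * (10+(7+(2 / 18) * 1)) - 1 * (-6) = 208 / 9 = 23.11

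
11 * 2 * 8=176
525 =525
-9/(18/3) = -3/2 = -1.50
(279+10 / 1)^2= 83521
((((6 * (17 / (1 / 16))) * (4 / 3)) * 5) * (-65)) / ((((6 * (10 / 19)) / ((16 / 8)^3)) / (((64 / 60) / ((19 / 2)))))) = -1810432 / 9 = -201159.11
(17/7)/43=17/301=0.06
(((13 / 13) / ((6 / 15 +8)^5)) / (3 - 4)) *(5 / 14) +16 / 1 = 29274820343 / 1829677248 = 16.00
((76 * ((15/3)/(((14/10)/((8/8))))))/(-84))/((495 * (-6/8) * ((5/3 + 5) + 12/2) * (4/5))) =25/29106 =0.00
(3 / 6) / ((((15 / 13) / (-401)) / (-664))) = 115381.07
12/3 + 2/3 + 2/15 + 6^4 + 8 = 6544/5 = 1308.80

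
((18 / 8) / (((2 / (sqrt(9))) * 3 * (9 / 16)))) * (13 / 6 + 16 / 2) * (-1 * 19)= -1159 / 3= -386.33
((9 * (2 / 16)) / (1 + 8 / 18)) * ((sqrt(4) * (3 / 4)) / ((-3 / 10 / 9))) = -3645 / 104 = -35.05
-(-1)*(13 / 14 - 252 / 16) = -415 / 28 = -14.82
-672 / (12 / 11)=-616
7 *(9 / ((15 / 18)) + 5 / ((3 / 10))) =2884 / 15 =192.27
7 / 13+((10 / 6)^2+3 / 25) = 10051 / 2925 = 3.44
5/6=0.83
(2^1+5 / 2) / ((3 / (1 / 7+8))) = 171 / 14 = 12.21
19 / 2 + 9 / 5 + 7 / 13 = 1539 / 130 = 11.84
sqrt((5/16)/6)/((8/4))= sqrt(30)/48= 0.11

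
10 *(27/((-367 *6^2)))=-0.02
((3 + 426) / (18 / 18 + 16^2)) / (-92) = -429 / 23644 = -0.02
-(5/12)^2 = -0.17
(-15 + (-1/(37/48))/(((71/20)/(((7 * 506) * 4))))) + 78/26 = -13632804/2627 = -5189.50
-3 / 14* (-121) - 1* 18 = 111 / 14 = 7.93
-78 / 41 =-1.90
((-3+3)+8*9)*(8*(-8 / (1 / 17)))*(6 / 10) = -235008 / 5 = -47001.60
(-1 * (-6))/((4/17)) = 51/2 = 25.50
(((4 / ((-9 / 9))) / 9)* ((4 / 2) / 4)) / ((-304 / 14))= 7 / 684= 0.01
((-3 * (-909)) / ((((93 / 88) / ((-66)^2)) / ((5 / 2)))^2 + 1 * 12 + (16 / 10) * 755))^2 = 77433245887307774121123840000 / 15498042592242730967150747521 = 5.00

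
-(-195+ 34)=161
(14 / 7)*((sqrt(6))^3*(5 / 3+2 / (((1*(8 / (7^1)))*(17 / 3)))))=403*sqrt(6) / 17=58.07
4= 4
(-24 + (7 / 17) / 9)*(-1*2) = 7330 / 153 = 47.91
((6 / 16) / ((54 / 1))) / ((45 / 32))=2 / 405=0.00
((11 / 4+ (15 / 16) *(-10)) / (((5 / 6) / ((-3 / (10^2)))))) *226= 53901 / 1000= 53.90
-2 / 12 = -1 / 6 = -0.17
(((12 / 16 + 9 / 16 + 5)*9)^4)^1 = 682740290961 / 65536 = 10417790.08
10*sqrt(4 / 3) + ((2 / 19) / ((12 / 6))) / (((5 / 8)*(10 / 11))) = 11.64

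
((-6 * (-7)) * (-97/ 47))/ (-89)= 4074/ 4183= 0.97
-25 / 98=-0.26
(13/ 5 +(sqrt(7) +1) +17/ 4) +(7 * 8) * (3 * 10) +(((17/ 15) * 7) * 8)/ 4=sqrt(7) +102223/ 60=1706.36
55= 55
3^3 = 27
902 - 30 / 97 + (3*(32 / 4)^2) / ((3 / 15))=180584 / 97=1861.69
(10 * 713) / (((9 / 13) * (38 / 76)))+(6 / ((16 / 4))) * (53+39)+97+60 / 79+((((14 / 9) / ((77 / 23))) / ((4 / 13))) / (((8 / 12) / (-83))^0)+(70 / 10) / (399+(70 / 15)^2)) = 20835.06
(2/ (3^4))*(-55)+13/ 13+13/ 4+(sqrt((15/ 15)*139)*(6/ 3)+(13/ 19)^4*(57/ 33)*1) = 79949477/ 24445476+2*sqrt(139) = 26.85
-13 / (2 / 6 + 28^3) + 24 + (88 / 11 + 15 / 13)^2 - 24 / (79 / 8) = 92640191926 / 879256807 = 105.36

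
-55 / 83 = -0.66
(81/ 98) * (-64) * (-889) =329184/ 7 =47026.29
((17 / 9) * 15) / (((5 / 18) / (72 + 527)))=61098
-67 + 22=-45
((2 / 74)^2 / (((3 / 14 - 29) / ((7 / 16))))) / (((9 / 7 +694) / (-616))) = 26411 / 2685157969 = 0.00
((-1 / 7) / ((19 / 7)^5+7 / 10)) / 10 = -2401 / 24878639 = -0.00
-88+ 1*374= 286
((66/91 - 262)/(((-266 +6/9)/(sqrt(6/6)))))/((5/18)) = 320976/90545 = 3.54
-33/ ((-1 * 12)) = 11/ 4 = 2.75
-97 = -97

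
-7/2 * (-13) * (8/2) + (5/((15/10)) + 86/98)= 27373/147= 186.21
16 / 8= 2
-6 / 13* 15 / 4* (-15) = 675 / 26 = 25.96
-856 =-856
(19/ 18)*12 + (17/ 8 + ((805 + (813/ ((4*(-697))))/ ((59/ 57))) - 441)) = 373571147/ 986952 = 378.51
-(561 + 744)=-1305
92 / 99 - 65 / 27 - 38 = -11725 / 297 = -39.48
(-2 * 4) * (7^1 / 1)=-56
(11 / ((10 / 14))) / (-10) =-1.54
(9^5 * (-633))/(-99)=4153113/11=377555.73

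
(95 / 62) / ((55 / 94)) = 893 / 341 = 2.62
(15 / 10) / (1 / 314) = 471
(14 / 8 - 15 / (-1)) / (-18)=-67 / 72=-0.93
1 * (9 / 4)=9 / 4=2.25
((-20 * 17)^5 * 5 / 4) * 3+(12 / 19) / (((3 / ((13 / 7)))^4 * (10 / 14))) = -14990197071779885756 / 879795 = -17038283999999.87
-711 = -711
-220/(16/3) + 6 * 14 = 171/4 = 42.75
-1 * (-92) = 92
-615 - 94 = -709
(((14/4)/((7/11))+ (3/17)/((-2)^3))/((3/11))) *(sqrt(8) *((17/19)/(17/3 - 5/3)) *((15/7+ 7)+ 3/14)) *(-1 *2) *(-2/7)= 67.95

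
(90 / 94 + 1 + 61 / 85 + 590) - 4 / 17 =2366797 / 3995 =592.44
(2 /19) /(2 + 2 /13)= 13 /266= 0.05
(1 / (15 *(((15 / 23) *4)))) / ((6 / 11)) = 253 / 5400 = 0.05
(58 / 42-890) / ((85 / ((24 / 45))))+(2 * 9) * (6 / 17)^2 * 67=65842304 / 455175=144.65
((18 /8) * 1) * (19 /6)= 7.12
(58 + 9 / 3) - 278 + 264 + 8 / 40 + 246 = 1466 / 5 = 293.20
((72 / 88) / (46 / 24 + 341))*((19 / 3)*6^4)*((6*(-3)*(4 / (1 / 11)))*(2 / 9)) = -14183424 / 4115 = -3446.76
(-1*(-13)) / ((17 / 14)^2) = 2548 / 289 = 8.82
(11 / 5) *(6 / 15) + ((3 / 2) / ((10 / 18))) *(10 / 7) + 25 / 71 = 63234 / 12425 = 5.09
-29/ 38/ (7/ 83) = -2407/ 266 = -9.05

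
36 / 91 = 0.40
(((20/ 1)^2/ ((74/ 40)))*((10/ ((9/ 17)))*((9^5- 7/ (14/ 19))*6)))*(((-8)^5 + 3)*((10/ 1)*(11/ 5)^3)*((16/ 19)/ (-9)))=8964163564415488000/ 18981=472270352690347.61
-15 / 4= -3.75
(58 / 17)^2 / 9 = 1.29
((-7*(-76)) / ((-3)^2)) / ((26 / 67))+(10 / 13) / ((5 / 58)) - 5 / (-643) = 12131423 / 75231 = 161.26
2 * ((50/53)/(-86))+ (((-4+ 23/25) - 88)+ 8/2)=-4962633/56975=-87.10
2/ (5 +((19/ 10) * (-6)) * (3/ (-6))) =0.19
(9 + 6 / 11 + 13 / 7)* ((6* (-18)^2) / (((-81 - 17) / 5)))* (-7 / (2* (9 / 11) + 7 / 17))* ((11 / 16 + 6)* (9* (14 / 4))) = 814252.69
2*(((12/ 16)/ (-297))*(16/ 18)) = -4/ 891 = -0.00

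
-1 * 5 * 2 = -10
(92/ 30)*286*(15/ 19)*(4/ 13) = 4048/ 19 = 213.05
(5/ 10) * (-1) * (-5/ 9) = 5/ 18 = 0.28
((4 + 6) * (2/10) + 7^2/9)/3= 67/27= 2.48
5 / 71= 0.07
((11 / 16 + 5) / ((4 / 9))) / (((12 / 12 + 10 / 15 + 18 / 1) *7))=351 / 3776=0.09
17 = 17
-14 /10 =-7 /5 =-1.40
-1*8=-8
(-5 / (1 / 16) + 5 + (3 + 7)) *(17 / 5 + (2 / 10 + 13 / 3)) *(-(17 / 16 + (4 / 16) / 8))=54145 / 96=564.01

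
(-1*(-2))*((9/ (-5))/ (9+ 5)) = -9/ 35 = -0.26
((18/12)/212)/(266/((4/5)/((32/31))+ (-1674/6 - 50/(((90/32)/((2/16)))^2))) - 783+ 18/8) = -901769/99628408794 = -0.00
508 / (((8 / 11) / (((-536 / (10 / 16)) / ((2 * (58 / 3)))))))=-2246376 / 145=-15492.25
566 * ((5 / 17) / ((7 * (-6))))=-1415 / 357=-3.96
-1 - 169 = -170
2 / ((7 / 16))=32 / 7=4.57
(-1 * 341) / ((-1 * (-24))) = -341 / 24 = -14.21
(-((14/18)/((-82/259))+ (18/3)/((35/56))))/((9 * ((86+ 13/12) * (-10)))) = 26359/28920375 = 0.00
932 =932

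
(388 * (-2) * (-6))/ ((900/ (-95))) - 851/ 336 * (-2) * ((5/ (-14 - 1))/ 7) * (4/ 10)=-4335587/ 8820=-491.56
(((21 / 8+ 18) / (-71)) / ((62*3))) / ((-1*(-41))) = -55 / 1443856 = -0.00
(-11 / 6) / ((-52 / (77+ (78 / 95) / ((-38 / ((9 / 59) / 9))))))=22550209 / 8306610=2.71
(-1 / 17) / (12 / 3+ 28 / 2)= -1 / 306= -0.00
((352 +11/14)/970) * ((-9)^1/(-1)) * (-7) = -44451/1940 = -22.91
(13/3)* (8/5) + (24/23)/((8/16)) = 3112/345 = 9.02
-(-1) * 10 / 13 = 10 / 13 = 0.77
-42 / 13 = -3.23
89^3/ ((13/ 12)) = 8459628/ 13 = 650740.62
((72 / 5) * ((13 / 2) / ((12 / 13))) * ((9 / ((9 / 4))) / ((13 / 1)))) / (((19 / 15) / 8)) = 3744 / 19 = 197.05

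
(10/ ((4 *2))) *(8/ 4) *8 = 20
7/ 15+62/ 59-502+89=-364162/ 885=-411.48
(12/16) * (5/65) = 3/52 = 0.06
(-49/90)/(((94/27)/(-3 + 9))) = -0.94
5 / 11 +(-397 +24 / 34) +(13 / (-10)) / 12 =-395.95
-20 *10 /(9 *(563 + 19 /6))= -400 /10191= -0.04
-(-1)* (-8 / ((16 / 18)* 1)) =-9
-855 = -855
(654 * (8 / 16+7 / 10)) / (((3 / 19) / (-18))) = -447336 / 5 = -89467.20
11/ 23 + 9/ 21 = 146/ 161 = 0.91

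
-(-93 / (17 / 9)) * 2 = 1674 / 17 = 98.47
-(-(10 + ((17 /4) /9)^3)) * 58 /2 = 13672717 /46656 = 293.05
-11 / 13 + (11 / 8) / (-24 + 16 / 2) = -1551 / 1664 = -0.93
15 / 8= 1.88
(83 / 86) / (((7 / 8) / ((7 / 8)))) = 83 / 86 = 0.97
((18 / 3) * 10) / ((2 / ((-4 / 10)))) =-12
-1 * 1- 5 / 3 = -2.67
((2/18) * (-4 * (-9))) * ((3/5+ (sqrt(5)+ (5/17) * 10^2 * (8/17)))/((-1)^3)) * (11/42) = -65582/4335 - 22 * sqrt(5)/21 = -17.47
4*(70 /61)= 280 /61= 4.59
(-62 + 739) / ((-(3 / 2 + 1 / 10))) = -3385 / 8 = -423.12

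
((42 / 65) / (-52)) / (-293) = 21 / 495170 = 0.00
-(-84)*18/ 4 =378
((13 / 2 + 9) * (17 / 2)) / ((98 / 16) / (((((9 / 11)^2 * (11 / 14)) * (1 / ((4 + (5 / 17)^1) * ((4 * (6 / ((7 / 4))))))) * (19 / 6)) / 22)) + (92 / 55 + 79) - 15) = 84259395 / 3089032016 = 0.03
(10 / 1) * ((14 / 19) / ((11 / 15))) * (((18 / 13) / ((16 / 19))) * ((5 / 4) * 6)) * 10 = 354375 / 286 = 1239.07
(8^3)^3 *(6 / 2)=402653184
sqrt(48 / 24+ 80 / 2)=sqrt(42)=6.48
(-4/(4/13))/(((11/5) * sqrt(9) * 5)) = -13/33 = -0.39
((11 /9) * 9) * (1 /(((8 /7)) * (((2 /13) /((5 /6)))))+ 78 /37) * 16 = 267553 /222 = 1205.19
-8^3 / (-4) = 128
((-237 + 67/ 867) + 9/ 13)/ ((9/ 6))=-157.49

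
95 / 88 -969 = -85177 / 88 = -967.92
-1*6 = -6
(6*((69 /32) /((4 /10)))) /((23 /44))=61.88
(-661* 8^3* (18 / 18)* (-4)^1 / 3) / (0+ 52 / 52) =1353728 / 3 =451242.67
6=6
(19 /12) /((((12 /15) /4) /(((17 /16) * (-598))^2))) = 2454504455 /768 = 3195969.34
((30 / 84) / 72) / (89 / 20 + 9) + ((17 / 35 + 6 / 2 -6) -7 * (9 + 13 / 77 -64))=381.30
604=604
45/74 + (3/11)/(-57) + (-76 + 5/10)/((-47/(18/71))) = 52155841/51610042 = 1.01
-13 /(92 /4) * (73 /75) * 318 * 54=-5432076 /575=-9447.09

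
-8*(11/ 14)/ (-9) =44/ 63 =0.70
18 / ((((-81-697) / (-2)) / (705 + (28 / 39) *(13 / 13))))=32.66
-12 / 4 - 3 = -6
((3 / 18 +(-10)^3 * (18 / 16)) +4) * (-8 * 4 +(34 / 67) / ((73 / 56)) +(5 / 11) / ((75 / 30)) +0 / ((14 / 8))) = 5685671425 / 161403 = 35226.55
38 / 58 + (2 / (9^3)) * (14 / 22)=0.66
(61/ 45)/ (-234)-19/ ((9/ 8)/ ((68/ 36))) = -31.91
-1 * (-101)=101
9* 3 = 27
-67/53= -1.26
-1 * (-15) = 15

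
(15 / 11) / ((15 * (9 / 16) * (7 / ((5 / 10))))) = 8 / 693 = 0.01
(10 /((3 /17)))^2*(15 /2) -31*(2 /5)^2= 1805878 /75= 24078.37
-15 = -15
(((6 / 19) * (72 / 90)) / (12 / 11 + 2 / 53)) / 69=2332 / 718865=0.00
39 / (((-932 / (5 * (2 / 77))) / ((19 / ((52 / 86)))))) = -12255 / 71764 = -0.17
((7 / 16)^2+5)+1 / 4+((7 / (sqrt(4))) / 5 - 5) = 1.14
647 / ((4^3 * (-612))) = -647 / 39168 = -0.02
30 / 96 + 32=517 / 16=32.31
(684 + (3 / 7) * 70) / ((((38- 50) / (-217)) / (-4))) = -51646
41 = 41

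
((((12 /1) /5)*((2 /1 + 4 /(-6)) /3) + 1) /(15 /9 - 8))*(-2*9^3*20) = 180792 /19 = 9515.37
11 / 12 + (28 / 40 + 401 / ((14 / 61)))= 734509 / 420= 1748.83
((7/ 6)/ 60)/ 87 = 7/ 31320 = 0.00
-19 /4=-4.75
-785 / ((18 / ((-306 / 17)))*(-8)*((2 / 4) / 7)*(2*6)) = -5495 / 48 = -114.48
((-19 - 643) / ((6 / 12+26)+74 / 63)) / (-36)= 2317 / 3487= 0.66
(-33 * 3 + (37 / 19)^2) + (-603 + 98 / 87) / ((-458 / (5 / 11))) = -14970062005 / 158228466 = -94.61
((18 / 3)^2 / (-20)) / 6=-3 / 10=-0.30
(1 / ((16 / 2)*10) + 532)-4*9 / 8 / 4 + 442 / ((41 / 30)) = 2802111 / 3280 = 854.30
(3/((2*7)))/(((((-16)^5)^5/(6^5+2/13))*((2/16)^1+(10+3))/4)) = -0.00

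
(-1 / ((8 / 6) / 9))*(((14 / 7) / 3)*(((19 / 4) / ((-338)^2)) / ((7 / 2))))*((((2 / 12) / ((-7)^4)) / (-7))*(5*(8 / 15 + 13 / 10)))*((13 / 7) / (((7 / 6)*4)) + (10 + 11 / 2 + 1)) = 216315 / 2634375701776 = 0.00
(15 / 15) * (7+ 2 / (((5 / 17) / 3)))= 137 / 5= 27.40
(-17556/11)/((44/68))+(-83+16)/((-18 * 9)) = -2466.13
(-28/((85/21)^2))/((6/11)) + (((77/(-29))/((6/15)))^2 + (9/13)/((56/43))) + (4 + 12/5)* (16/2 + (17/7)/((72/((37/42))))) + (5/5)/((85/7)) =77695668434509/836039950200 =92.93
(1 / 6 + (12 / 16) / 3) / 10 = 1 / 24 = 0.04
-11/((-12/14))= 77/6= 12.83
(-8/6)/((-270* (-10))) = -1/2025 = -0.00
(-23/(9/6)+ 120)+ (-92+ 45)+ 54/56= 4925/84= 58.63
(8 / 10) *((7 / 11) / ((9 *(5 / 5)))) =28 / 495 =0.06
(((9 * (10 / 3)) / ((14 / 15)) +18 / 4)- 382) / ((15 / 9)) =-2901 / 14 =-207.21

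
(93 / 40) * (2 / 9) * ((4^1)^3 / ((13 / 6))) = 992 / 65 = 15.26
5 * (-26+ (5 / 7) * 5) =-785 / 7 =-112.14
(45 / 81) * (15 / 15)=5 / 9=0.56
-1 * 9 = -9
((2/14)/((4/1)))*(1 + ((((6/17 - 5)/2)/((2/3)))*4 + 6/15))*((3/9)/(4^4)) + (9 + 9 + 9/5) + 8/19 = 351117937/17364480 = 20.22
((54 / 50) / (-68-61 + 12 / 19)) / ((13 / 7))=-399 / 88075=-0.00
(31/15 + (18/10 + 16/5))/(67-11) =53/420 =0.13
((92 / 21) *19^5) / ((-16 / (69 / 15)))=-1309856371 / 420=-3118705.65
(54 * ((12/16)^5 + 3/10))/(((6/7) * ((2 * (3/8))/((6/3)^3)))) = 57771/160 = 361.07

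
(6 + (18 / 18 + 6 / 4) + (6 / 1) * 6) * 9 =801 / 2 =400.50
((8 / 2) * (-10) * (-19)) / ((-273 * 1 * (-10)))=76 / 273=0.28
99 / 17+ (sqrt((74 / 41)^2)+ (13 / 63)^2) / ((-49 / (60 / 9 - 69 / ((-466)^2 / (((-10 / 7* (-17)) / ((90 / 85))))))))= 3444666767601629 / 618160264618932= 5.57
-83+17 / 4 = -78.75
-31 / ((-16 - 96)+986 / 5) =-0.36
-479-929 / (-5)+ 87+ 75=-656 / 5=-131.20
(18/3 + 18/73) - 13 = -493/73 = -6.75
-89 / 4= -22.25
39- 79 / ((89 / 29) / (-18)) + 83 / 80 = 503.39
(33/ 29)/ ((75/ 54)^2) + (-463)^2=3885448817/ 18125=214369.59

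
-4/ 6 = -2/ 3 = -0.67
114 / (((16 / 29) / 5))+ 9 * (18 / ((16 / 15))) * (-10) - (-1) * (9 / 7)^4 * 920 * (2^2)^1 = 183827955 / 19208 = 9570.38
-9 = -9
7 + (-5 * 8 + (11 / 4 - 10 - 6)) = -185 / 4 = -46.25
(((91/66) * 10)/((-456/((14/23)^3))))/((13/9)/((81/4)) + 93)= -12641265/172533425647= -0.00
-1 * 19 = -19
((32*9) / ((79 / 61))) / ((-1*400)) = -1098 / 1975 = -0.56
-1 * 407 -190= -597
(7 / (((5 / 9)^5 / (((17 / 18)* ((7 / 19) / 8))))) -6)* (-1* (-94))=-11030289 / 475000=-23.22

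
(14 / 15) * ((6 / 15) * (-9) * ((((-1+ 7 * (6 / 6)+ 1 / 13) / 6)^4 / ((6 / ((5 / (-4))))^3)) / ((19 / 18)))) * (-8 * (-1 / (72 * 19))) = 1363252835 / 7696762684416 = 0.00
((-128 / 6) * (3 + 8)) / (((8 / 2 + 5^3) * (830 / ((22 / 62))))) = -3872 / 4978755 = -0.00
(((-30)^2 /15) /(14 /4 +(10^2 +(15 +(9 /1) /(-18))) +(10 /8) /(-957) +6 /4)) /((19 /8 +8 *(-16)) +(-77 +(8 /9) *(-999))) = -367488 /798234545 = -0.00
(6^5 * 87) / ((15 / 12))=2706048 / 5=541209.60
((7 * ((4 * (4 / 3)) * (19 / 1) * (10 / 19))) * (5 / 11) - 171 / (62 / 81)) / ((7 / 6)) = -109883 / 2387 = -46.03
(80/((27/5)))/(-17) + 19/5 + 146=341791/2295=148.93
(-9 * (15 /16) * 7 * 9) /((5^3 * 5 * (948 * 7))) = -81 /632000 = -0.00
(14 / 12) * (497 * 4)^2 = 13832504 / 3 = 4610834.67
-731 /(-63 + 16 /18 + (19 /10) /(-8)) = 526320 /44891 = 11.72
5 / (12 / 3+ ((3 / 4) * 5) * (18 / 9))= 10 / 23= 0.43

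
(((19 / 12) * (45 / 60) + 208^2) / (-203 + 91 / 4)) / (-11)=21.82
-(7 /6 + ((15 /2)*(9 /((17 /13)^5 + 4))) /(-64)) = -127897703 /123947904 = -1.03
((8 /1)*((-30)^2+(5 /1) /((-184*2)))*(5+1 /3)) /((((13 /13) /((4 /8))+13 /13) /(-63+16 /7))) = -1126063000 /1449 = -777131.12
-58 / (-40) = 29 / 20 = 1.45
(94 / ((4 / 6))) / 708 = 0.20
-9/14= -0.64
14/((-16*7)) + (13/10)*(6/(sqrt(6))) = -1/8 + 13*sqrt(6)/10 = 3.06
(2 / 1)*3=6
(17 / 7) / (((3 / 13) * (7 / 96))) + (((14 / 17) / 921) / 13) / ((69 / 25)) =99321511838 / 688172121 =144.33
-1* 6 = -6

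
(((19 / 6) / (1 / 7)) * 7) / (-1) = -931 / 6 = -155.17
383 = 383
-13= -13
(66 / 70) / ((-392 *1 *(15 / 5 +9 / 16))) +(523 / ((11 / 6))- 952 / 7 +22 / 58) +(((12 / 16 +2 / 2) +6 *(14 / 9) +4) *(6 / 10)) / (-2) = 12068261313 / 83156920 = 145.13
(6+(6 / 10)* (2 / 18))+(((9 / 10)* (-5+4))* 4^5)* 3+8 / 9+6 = -123833 / 45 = -2751.84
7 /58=0.12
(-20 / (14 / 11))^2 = 12100 / 49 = 246.94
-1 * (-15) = 15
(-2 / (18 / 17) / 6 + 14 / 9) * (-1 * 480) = -595.56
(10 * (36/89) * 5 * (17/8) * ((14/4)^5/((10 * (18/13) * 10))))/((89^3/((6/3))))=3714347/8031006848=0.00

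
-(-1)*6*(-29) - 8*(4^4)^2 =-524462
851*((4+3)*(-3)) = -17871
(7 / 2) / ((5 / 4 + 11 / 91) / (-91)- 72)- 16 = -38282766 / 2385427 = -16.05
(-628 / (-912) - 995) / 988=-1.01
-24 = -24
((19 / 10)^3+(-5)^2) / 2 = 31859 / 2000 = 15.93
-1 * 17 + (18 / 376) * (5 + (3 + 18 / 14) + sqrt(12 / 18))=-21787 / 1316 + 3 * sqrt(6) / 188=-16.52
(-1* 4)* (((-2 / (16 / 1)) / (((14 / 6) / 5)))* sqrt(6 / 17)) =15* sqrt(102) / 238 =0.64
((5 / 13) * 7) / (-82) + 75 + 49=132149 / 1066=123.97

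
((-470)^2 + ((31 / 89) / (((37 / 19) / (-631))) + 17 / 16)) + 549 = 221337.20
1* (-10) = -10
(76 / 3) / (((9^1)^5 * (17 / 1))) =76 / 3011499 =0.00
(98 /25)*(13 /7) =182 /25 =7.28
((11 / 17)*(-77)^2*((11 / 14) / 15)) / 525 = 14641 / 38250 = 0.38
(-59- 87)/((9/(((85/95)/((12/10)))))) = -6205/513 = -12.10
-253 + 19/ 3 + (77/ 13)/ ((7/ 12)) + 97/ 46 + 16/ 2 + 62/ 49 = -19791053/ 87906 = -225.14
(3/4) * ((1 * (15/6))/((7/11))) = 165/56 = 2.95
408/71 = 5.75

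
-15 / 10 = -3 / 2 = -1.50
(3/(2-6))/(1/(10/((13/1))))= -0.58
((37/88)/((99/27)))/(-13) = -111/12584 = -0.01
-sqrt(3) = -1.73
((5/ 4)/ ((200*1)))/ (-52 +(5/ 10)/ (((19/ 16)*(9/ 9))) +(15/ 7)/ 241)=-32053/ 264476000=-0.00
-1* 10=-10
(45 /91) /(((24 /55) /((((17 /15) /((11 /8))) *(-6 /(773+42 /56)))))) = -408 /56329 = -0.01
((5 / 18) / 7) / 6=5 / 756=0.01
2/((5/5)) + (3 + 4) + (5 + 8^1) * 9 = 126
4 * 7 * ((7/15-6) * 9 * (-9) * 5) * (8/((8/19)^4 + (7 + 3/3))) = 908598012/14537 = 62502.44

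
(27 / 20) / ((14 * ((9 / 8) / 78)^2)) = 16224 / 35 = 463.54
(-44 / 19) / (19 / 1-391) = 11 / 1767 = 0.01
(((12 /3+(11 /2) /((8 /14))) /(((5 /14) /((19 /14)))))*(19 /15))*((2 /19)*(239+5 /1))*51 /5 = 2147627 /125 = 17181.02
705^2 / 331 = 1501.59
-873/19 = -45.95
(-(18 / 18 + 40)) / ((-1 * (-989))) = -41 / 989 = -0.04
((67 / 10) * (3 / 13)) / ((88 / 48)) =603 / 715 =0.84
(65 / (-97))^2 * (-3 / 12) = -4225 / 37636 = -0.11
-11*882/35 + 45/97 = -134217/485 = -276.74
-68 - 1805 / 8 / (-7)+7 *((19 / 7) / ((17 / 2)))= -31923 / 952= -33.53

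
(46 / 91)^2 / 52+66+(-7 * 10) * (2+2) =-23037213 / 107653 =-214.00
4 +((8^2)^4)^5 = 1329227995784915872903807060280344580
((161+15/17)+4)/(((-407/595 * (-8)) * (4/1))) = 24675/3256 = 7.58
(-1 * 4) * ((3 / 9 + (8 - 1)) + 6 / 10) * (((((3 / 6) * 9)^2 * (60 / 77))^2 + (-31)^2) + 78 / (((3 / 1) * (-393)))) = -191707333184 / 4993065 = -38394.72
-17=-17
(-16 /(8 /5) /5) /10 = -0.20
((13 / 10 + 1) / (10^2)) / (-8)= -23 / 8000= -0.00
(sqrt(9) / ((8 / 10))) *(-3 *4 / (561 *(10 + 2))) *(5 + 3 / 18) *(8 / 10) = -31 / 1122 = -0.03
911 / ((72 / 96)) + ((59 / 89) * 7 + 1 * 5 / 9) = 977110 / 801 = 1219.86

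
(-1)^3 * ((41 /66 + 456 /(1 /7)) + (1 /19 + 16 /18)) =-3193.56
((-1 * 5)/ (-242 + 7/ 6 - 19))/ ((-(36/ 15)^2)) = -125/ 37416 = -0.00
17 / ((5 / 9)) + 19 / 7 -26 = 256 / 35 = 7.31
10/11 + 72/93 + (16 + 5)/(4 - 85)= 1.42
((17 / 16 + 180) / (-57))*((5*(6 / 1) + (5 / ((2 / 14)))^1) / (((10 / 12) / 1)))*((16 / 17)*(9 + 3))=-903864 / 323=-2798.34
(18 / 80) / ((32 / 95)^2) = 16245 / 8192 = 1.98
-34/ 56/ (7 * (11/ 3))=-51/ 2156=-0.02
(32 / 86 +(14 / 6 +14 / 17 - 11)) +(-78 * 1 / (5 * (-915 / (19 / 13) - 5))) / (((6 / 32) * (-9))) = -1476220112 / 197205525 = -7.49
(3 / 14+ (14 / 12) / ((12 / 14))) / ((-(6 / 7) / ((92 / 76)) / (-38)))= 9131 / 108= 84.55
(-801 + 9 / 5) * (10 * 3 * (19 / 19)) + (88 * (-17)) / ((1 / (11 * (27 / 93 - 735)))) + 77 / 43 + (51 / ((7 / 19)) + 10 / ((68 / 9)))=12066547.99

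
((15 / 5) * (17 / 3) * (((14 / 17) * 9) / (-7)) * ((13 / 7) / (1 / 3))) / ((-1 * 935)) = 702 / 6545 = 0.11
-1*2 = -2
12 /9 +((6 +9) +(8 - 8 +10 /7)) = 373 /21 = 17.76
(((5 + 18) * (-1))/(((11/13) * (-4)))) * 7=2093/44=47.57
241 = 241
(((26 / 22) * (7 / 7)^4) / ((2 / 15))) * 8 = 780 / 11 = 70.91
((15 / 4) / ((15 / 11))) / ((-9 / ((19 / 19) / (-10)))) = 11 / 360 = 0.03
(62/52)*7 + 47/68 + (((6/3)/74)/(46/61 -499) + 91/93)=308655219943/30816921564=10.02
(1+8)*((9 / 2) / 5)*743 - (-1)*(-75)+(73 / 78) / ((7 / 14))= 2318617 / 390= 5945.17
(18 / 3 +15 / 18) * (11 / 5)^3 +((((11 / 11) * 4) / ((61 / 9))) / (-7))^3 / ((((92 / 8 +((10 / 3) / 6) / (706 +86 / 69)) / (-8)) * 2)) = 23453924509350659 / 322339575846750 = 72.76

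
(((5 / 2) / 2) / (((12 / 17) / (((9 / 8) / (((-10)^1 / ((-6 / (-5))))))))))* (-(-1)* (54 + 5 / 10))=-16677 / 1280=-13.03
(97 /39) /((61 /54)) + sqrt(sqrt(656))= 1746 /793 + 2 * 41^(1 /4)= 7.26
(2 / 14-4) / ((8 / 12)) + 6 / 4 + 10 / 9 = -200 / 63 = -3.17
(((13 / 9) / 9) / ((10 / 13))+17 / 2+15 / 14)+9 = 106483 / 5670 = 18.78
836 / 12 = 209 / 3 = 69.67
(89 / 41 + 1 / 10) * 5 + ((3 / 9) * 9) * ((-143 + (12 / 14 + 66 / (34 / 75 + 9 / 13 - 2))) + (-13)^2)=-9551065 / 68306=-139.83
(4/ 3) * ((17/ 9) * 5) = 340/ 27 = 12.59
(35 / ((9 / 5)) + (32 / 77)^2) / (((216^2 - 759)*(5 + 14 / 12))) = 2093582 / 30205687743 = 0.00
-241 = -241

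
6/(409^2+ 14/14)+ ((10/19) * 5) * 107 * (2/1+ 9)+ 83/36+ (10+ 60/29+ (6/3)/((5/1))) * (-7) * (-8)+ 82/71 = 2237594402011267/588981520980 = 3799.09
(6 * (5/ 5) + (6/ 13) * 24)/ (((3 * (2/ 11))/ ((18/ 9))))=62.62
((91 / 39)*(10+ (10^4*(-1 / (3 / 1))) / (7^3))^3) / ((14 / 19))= 231695500 / 3268642167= 0.07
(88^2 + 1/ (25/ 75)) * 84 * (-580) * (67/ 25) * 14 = -70806588384/ 5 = -14161317676.80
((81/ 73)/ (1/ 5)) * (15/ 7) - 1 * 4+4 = 6075/ 511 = 11.89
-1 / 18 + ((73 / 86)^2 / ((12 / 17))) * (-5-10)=-4091477 / 266256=-15.37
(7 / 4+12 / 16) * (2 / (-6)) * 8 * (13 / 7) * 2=-520 / 21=-24.76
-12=-12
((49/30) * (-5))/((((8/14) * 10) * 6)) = -343/1440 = -0.24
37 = 37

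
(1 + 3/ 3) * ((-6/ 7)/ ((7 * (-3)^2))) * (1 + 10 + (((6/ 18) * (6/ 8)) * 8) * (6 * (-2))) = 52/ 147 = 0.35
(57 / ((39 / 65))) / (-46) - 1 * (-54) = 2389 / 46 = 51.93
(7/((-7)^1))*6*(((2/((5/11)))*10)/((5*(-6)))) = 44/5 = 8.80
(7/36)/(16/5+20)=35/4176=0.01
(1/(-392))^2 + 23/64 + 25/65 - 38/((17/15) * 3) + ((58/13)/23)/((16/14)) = -77076553/7510328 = -10.26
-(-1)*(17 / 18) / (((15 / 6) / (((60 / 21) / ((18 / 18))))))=68 / 63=1.08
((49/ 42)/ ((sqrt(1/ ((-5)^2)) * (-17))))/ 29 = -35/ 2958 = -0.01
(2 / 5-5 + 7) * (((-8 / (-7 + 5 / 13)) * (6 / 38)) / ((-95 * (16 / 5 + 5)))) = -1872 / 3182215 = -0.00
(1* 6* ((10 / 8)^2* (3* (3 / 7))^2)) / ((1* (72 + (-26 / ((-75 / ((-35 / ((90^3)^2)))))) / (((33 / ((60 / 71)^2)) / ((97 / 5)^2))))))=13986232770533203125 / 64979001434487181076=0.22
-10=-10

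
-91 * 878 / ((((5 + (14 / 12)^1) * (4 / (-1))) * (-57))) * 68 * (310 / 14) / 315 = -12030356 / 44289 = -271.63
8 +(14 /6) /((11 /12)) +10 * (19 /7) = 2902 /77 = 37.69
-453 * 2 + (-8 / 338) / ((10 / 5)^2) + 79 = -139764 / 169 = -827.01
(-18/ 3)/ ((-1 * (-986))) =-3/ 493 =-0.01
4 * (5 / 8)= 5 / 2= 2.50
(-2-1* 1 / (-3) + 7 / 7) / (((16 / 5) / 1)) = -5 / 24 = -0.21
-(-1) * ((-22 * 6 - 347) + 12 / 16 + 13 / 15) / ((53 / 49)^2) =-68771843 / 168540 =-408.04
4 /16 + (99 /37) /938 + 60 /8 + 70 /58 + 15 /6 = 23067879 /2012948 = 11.46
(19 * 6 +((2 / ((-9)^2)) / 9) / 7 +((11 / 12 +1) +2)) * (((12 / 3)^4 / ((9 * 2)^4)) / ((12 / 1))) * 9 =0.22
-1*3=-3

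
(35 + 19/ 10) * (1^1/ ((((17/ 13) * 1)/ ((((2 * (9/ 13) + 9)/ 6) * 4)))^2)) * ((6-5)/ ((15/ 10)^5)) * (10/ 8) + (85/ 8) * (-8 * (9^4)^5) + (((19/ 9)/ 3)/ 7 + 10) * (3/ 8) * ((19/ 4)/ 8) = -4816676422683957177508620401/ 4660992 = -1033401564019838947912.51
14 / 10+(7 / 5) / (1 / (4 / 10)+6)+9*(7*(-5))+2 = -311.44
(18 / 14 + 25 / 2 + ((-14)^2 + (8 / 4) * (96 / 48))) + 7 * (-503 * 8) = -391359 / 14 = -27954.21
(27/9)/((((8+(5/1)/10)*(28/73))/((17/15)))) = 73/70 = 1.04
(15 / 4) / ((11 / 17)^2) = 8.96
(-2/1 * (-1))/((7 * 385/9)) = 18/2695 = 0.01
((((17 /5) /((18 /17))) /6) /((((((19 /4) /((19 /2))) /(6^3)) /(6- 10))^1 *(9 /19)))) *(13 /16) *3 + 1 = -71368 /15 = -4757.87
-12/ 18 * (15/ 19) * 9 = -90/ 19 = -4.74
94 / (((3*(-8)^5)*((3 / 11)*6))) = -517 / 884736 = -0.00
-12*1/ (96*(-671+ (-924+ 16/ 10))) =5/ 63736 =0.00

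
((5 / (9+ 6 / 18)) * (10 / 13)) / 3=0.14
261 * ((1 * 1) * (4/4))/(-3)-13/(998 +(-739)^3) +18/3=-32690176088/403582421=-81.00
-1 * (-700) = 700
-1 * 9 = -9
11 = 11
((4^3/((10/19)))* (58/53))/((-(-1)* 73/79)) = 2785856/19345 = 144.01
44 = 44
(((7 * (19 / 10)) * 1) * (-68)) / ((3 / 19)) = -85918 / 15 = -5727.87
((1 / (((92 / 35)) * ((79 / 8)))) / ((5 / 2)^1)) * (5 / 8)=35 / 3634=0.01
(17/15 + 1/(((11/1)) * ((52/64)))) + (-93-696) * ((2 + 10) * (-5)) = 101546971/2145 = 47341.25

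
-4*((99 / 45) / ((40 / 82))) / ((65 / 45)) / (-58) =4059 / 18850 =0.22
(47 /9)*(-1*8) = -376 /9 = -41.78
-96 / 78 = -16 / 13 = -1.23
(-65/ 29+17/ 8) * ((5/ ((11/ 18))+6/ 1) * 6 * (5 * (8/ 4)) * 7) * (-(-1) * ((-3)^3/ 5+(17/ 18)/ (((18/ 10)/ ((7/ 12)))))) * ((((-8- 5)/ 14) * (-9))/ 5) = 75309273/ 12760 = 5901.98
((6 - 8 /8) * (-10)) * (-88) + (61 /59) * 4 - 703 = 218367 /59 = 3701.14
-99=-99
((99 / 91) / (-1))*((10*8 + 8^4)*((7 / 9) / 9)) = -5104 / 13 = -392.62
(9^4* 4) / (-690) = -4374 / 115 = -38.03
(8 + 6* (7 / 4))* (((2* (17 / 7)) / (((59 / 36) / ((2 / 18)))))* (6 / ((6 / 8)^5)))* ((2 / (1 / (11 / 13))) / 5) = 113360896 / 2174445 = 52.13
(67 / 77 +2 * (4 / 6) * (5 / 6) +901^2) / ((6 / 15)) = 1406448665 / 693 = 2029507.45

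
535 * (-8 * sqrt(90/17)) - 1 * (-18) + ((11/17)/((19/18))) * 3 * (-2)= 4626/323 - 12840 * sqrt(170)/17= -9833.51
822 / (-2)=-411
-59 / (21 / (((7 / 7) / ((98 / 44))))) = -1298 / 1029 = -1.26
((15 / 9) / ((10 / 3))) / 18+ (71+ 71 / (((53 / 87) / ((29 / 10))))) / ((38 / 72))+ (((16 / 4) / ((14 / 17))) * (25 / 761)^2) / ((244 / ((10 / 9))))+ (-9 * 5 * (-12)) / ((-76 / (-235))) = 109577761710974153 / 44822818740420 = 2444.69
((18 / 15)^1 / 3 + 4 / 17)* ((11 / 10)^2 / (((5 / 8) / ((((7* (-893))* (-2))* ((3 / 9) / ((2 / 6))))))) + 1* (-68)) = 162917136 / 10625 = 15333.38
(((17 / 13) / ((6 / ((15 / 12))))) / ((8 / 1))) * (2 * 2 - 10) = -85 / 416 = -0.20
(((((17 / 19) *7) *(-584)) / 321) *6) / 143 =-138992 / 290719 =-0.48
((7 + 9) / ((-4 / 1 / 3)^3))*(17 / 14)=-459 / 56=-8.20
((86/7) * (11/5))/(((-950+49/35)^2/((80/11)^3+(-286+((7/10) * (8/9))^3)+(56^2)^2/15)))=977107559390476/49608849656025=19.70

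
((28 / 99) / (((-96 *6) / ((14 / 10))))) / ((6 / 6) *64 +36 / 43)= -2107 / 198728640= -0.00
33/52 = 0.63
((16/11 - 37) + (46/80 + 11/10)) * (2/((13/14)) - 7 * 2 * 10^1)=3338272/715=4668.91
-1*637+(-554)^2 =306279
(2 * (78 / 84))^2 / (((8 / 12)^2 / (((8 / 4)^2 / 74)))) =1521 / 3626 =0.42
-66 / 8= -33 / 4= -8.25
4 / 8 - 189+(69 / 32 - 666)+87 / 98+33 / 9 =-3988001 / 4704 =-847.79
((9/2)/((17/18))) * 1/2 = 81/34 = 2.38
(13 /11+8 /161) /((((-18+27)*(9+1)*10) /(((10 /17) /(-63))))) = -727 /56902230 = -0.00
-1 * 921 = -921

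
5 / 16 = 0.31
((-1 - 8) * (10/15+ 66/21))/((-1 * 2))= 120/7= 17.14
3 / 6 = 1 / 2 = 0.50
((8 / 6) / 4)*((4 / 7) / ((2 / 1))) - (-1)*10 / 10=23 / 21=1.10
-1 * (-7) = 7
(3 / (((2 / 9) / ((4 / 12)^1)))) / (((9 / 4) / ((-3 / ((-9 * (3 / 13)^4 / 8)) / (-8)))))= -57122 / 243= -235.07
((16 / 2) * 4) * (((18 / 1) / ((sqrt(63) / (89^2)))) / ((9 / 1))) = 506944 * sqrt(7) / 21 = 63868.94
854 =854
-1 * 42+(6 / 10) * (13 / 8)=-1641 / 40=-41.02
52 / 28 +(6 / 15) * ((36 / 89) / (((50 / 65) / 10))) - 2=6107 / 3115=1.96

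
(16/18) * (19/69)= 0.24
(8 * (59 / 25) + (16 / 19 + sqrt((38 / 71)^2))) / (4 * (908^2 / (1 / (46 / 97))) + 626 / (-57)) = 99402399 / 7674139467625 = 0.00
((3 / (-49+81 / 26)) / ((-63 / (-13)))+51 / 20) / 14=0.18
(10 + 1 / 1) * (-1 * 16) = -176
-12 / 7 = -1.71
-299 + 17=-282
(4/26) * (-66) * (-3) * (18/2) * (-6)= -21384/13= -1644.92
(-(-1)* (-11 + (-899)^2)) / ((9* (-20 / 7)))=-565733 / 18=-31429.61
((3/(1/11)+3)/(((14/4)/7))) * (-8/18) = -32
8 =8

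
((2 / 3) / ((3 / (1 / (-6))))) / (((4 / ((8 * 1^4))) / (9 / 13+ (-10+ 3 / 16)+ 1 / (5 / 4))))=0.62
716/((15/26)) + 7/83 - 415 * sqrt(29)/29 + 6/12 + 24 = 1188.59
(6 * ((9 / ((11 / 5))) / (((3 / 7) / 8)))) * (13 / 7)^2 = 121680 / 77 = 1580.26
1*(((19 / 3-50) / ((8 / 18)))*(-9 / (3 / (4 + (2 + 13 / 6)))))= 19257 / 8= 2407.12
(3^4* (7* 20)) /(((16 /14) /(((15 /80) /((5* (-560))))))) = -1701 /2560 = -0.66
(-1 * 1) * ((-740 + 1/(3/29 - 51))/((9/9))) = 1092269/1476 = 740.02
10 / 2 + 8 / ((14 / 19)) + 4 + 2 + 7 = 202 / 7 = 28.86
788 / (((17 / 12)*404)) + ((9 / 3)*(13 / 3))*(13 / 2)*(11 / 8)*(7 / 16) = 22948505 / 439552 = 52.21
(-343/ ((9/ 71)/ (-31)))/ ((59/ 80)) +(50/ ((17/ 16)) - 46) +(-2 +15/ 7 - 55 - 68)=7179361046/ 63189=113617.26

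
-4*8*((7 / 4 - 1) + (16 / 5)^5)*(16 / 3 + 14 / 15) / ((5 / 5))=-3161166608 / 46875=-67438.22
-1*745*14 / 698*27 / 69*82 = -3848670 / 8027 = -479.47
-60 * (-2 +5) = -180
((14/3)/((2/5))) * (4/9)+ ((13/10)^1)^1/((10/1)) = 14351/2700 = 5.32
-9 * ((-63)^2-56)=-35217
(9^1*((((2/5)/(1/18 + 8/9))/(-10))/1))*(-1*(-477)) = -77274/425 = -181.82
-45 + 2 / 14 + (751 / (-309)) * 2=-107540 / 2163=-49.72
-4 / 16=-1 / 4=-0.25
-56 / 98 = -4 / 7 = -0.57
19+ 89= 108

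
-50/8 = -25/4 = -6.25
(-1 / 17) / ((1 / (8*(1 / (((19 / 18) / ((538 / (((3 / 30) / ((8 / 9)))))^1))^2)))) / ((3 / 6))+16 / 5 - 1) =-29639065600 / 1108501059577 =-0.03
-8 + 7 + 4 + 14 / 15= 59 / 15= 3.93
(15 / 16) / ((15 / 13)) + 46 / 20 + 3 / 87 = 7301 / 2320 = 3.15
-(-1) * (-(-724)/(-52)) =-181/13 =-13.92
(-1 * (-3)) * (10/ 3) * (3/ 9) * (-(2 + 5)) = -70/ 3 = -23.33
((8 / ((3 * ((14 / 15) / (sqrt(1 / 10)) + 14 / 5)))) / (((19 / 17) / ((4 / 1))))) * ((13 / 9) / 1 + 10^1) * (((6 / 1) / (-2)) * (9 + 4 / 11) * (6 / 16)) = 5410590 / 1463 - 1803530 * sqrt(10) / 1463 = -200.05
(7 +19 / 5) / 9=6 / 5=1.20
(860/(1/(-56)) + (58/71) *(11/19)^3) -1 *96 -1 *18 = -23508829788/486989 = -48273.84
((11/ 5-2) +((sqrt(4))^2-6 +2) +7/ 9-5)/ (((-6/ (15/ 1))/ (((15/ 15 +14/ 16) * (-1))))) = -905/ 48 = -18.85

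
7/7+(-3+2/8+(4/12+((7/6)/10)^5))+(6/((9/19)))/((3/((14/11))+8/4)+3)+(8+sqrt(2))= sqrt(2)+665173731121/80092800000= 9.72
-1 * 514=-514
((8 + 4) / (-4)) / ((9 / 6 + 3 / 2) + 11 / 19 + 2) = -57 / 106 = -0.54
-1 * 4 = -4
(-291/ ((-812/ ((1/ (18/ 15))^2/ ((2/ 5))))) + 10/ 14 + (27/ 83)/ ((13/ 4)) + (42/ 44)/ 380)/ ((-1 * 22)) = -31621782979/ 483423420480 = -0.07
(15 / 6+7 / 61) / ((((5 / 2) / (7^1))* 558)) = 2233 / 170190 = 0.01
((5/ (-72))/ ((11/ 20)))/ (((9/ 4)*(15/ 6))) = -20/ 891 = -0.02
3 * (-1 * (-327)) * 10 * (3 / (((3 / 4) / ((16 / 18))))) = 34880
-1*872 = -872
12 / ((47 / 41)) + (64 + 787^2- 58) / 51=29135717 / 2397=12155.08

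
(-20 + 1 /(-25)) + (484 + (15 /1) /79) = 916696 /1975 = 464.15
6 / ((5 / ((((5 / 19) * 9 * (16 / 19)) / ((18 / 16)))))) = 768 / 361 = 2.13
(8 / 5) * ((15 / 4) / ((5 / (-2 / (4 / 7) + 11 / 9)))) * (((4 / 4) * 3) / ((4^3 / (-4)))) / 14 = 41 / 1120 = 0.04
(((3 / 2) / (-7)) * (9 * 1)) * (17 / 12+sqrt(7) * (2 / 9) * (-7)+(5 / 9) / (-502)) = -38373 / 14056+3 * sqrt(7) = 5.21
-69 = -69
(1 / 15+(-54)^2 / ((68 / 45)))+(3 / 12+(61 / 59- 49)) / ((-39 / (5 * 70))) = 922376503 / 391170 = 2357.99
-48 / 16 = -3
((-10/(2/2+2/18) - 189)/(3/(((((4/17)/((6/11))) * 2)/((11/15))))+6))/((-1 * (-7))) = -440/133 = -3.31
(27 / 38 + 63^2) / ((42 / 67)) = 6332.63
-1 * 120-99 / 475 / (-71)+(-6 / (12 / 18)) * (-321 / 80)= -45264111 / 539600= -83.88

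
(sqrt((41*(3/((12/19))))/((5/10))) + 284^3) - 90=sqrt(1558)/2 + 22906214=22906233.74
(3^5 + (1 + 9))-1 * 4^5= -771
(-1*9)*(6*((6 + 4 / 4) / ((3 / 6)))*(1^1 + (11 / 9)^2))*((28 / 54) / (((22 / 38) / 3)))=-1504496 / 297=-5065.64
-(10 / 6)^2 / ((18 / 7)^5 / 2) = -420175 / 8503056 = -0.05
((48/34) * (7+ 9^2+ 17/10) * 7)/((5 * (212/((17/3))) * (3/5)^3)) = 10465/477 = 21.94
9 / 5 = 1.80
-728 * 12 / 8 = -1092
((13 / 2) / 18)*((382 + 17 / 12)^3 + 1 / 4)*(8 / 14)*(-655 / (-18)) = 829356693393995 / 1959552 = 423237910.19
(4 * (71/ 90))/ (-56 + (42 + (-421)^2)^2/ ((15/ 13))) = 142/ 1225741218951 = 0.00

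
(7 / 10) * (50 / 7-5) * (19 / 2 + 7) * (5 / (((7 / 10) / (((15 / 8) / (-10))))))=-7425 / 224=-33.15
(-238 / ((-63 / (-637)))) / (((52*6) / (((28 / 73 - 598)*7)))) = 32265.75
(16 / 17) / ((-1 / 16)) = -256 / 17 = -15.06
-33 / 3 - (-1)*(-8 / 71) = -11.11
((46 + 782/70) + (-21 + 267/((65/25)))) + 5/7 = 63508/455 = 139.58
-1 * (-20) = 20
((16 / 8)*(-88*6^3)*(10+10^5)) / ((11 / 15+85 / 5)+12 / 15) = -28514851200 / 139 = -205142814.39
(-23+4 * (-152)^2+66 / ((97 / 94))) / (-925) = -358733 / 3589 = -99.95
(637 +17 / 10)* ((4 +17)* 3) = 402381 / 10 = 40238.10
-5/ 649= -0.01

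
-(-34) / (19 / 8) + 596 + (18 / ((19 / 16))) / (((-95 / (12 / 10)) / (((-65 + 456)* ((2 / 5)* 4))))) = 22135316 / 45125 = 490.53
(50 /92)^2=625 /2116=0.30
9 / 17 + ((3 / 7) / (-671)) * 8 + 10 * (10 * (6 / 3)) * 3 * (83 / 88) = 4111740 / 7259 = 566.43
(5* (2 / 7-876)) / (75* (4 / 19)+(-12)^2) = -291175 / 10626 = -27.40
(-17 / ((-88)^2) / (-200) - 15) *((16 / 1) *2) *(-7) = 162623881 / 48400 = 3360.00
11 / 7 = 1.57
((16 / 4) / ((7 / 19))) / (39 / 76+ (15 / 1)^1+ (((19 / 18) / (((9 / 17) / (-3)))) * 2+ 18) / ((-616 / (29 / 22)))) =75480768 / 107760391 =0.70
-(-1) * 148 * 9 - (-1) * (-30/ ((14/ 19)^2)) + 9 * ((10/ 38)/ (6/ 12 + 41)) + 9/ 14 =98711994/ 77273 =1277.44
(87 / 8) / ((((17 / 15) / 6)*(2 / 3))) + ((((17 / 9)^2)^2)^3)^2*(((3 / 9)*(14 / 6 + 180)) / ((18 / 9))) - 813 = 12626061833385466733171399098115789 / 97634126326091952072753864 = 129320170.20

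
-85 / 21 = -4.05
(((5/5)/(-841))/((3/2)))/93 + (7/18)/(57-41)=60811/2502816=0.02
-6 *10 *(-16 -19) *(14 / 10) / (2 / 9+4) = 696.32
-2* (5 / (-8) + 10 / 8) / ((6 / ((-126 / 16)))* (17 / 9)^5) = 6200145 / 90870848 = 0.07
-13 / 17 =-0.76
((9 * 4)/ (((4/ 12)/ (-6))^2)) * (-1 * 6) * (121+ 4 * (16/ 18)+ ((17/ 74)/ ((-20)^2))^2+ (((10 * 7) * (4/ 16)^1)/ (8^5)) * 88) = -1910069336868219/ 219040000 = -8720185.07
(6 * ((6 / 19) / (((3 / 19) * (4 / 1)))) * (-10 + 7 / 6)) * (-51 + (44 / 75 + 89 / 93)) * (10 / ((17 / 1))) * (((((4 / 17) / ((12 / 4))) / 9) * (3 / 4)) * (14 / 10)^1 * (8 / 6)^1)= 170639224 / 18141975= 9.41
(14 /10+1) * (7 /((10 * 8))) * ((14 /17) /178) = 147 /151300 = 0.00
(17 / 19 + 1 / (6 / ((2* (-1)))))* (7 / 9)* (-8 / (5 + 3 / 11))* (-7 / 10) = 34496 / 74385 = 0.46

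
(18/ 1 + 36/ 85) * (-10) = -184.24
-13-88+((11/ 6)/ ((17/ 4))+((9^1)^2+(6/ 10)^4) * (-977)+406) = -2516792237/ 31875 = -78958.19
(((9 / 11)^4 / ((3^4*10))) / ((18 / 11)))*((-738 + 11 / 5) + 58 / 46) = -190062 / 765325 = -0.25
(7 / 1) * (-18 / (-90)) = 7 / 5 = 1.40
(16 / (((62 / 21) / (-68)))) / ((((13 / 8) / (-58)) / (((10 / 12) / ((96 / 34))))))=4693360 / 1209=3882.02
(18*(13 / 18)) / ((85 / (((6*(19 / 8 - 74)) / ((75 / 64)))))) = -119184 / 2125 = -56.09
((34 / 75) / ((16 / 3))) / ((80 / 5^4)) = 85 / 128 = 0.66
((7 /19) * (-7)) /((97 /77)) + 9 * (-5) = -86708 /1843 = -47.05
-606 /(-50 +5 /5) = 606 /49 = 12.37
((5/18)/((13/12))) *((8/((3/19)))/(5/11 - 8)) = -16720/9711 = -1.72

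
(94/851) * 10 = 940/851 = 1.10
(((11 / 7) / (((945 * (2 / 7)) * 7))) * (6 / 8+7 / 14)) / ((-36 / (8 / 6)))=-11 / 285768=-0.00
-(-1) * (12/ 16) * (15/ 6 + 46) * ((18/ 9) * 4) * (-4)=-1164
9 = 9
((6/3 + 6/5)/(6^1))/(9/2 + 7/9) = 48/475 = 0.10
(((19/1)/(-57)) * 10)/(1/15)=-50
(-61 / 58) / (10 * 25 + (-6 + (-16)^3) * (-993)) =-61 / 236265088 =-0.00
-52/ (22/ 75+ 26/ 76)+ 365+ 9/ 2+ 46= 333.67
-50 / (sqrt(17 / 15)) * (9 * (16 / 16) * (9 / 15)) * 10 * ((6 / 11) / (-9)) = 1800 * sqrt(255) / 187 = 153.71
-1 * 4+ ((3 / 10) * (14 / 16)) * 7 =-173 / 80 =-2.16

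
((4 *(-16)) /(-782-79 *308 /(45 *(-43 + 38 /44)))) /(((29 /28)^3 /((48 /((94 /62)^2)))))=1351701965537280 /864316766791813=1.56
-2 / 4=-1 / 2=-0.50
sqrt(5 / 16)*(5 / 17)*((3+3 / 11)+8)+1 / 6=1 / 6+155*sqrt(5) / 187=2.02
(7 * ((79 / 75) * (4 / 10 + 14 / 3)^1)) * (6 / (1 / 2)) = 168112 / 375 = 448.30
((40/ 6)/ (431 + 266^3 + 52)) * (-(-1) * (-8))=-160/ 56464737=-0.00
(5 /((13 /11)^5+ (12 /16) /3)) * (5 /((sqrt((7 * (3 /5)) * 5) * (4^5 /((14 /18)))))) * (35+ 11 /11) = 4026275 * sqrt(21) /316074816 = 0.06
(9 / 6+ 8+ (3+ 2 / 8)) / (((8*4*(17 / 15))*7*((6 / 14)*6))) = 5 / 256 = 0.02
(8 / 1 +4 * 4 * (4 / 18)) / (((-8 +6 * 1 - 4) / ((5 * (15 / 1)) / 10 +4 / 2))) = -494 / 27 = -18.30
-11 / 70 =-0.16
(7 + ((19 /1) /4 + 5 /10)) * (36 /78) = 147 /26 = 5.65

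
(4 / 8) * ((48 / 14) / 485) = 12 / 3395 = 0.00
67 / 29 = 2.31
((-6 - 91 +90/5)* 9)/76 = -711/76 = -9.36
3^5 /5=243 /5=48.60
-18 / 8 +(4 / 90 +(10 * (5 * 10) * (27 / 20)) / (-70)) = -14929 / 1260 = -11.85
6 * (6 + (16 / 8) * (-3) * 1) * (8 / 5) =0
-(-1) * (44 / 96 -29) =-685 / 24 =-28.54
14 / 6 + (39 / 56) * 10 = 781 / 84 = 9.30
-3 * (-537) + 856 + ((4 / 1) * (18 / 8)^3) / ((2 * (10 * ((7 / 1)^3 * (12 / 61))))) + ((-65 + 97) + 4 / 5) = 219505403 / 87808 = 2499.83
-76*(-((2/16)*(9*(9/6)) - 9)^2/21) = 86697/448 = 193.52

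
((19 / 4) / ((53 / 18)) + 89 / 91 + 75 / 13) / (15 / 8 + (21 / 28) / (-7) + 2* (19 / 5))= 1612900 / 1807247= 0.89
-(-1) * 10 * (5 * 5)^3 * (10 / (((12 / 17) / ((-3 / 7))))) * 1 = -6640625 / 7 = -948660.71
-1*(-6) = 6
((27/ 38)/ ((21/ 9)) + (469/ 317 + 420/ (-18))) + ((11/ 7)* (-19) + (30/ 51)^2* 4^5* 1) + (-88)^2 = 84041070305/ 10443882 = 8046.92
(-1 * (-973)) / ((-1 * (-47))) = 973 / 47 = 20.70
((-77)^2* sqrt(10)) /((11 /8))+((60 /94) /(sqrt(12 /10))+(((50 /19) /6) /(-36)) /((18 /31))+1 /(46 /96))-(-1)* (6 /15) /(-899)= 5* sqrt(30) /47+7887488929 /3818628360+4312* sqrt(10)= 13638.39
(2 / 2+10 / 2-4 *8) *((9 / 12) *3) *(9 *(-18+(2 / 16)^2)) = 1212003 / 128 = 9468.77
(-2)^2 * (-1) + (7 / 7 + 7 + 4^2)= 20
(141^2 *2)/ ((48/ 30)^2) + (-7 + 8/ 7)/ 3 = 10436213/ 672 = 15530.08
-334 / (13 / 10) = -3340 / 13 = -256.92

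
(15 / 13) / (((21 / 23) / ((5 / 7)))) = 575 / 637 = 0.90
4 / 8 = 1 / 2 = 0.50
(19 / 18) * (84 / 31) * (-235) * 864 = -18002880 / 31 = -580738.06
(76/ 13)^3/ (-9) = -438976/ 19773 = -22.20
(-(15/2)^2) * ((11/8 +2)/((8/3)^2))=-54675/2048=-26.70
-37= -37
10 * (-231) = -2310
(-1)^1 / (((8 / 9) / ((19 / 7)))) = -171 / 56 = -3.05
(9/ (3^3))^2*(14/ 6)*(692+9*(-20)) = 3584/ 27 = 132.74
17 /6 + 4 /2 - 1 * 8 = -19 /6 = -3.17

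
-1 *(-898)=898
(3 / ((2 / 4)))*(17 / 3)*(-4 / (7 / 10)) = -1360 / 7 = -194.29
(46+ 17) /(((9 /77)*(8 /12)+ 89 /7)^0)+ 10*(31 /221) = 14233 /221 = 64.40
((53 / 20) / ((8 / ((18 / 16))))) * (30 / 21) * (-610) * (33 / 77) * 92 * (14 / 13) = -13789.10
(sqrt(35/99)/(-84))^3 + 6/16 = 3/8 - 5*sqrt(385)/276623424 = 0.37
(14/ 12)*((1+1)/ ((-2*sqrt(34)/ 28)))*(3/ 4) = -49*sqrt(34)/ 68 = -4.20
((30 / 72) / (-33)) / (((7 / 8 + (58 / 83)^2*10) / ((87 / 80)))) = -199781 / 83778552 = -0.00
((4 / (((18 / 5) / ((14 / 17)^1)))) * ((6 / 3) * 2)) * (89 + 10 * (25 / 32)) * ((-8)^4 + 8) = 1454237.65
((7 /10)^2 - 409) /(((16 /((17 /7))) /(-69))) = 47918223 /11200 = 4278.41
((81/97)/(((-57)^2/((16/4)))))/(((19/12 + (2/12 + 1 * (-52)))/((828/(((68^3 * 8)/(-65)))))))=40365/92212647256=0.00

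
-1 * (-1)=1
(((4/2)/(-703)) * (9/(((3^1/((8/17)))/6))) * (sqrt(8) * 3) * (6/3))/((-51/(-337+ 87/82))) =-2.69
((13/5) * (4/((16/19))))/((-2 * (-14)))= 247/560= 0.44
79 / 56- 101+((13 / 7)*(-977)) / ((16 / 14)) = -1687.21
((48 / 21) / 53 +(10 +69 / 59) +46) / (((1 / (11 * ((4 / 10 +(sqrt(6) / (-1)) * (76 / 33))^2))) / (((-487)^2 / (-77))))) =-86208658568120276 / 1390498725 +90291995247952 * sqrt(6) / 25281795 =-53250207.89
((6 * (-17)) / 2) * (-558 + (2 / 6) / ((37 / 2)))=1052912 / 37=28457.08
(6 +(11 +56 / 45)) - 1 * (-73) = 4106 / 45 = 91.24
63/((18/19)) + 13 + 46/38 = 3067/38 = 80.71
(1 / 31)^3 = 1 / 29791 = 0.00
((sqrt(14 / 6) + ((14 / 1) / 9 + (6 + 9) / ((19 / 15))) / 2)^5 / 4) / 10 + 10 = 152142234579821 * sqrt(21) / 1641669275520 + 98656076794258091 / 187150297409280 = 951.84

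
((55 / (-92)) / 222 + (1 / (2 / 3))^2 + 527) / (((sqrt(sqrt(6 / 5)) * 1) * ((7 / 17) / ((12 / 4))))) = 183758899 * 5^(1 / 4) * 6^(3 / 4) / 285936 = 3684.13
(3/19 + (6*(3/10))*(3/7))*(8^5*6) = 121503744/665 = 182712.40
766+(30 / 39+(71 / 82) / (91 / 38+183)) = 766.77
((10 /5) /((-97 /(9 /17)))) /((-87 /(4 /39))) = 8 /621673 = 0.00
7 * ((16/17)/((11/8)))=896/187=4.79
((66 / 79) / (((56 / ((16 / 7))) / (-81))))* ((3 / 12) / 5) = -2673 / 19355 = -0.14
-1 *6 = -6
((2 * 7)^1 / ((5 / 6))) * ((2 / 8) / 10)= 0.42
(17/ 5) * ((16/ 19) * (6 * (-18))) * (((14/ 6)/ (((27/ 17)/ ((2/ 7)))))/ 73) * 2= -73984/ 20805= -3.56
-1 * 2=-2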